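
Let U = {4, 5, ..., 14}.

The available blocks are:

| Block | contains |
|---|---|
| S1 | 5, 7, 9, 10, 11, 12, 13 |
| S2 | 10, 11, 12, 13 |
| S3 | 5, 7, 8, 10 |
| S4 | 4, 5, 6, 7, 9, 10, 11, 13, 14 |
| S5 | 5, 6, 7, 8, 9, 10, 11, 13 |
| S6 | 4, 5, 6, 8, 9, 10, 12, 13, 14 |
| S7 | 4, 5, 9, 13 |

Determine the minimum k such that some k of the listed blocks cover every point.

Take {S4, S6}. Their union is {4, 5, 6, 7, 8, 9, 10, 11, 12, 13, 14}, which is all 11 points.
No single block has all 11 points (the largest, S4, has 9), so 2 is optimal.

2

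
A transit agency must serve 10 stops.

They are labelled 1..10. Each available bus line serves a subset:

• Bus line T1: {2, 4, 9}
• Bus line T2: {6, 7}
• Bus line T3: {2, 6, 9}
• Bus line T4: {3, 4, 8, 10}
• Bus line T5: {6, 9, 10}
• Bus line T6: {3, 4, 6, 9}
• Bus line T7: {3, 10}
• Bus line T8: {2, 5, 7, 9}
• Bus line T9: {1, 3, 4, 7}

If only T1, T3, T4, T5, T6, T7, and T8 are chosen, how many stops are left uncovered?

Union of T1, T3, T4, T5, T6, T7, T8 = {2, 3, 4, 5, 6, 7, 8, 9, 10}.
Not covered: 1 — 1 stop.

1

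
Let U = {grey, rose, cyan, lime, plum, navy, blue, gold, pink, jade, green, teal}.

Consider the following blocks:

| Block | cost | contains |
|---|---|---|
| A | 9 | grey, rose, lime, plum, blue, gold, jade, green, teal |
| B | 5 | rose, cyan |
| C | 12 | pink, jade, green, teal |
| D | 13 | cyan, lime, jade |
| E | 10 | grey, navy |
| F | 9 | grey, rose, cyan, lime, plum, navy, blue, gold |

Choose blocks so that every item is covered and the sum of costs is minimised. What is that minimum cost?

C, F together cover every item (C ∪ F = {grey, rose, cyan, lime, plum, navy, blue, gold, pink, jade, green, teal}); total cost 12 + 9 = 21.
The greedy pick A, F, C costs 30; no covering selection beats 21.

21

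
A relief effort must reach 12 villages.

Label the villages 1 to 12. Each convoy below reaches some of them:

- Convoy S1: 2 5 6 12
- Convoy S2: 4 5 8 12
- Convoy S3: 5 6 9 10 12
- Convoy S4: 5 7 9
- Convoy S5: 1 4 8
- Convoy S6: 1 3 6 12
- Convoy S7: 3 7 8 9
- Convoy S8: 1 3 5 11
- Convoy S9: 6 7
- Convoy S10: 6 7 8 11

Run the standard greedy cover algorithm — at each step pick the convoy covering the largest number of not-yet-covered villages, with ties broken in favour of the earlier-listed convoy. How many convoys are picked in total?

5

Greedy: pick S3 (covers 5 new) → pick S5 (covers 3 new) → pick S7 (covers 2 new) → pick S1 (covers 1 new) → pick S8 (covers 1 new). Total picks: 5.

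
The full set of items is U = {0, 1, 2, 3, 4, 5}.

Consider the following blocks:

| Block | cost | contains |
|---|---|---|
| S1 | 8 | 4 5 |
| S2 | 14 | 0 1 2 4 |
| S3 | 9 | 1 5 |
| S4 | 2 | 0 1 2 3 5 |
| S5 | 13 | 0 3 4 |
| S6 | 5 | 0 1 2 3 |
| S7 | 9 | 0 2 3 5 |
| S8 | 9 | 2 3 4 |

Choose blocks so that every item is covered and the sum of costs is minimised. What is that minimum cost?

10

S1, S4 together cover every item (S1 ∪ S4 = {0, 1, 2, 3, 4, 5}); total cost 8 + 2 = 10.
No covering selection has total cost below 10.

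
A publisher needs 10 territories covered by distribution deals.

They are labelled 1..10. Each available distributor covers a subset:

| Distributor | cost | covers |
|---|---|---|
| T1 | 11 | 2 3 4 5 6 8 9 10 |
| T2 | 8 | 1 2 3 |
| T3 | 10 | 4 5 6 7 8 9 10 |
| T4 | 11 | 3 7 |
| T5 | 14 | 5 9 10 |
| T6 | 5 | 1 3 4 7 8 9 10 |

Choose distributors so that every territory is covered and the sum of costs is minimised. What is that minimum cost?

T1, T6 together cover every territory (T1 ∪ T6 = {1, 2, 3, 4, 5, 6, 7, 8, 9, 10}); total cost 11 + 5 = 16.
No covering selection has total cost below 16.

16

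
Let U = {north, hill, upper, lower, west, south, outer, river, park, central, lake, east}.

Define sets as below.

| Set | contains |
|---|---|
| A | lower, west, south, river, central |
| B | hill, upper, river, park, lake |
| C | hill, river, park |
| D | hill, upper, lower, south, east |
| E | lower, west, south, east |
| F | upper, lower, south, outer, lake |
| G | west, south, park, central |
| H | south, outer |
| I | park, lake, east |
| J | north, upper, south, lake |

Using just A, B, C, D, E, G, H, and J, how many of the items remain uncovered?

0

Union of A, B, C, D, E, G, H, J = {north, hill, upper, lower, west, south, outer, river, park, central, lake, east} — that's every item, so 0 are uncovered.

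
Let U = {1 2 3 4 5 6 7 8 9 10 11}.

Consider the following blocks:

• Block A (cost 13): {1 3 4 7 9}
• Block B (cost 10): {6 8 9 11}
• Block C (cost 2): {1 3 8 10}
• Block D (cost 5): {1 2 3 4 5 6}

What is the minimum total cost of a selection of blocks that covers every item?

A, B, C, D together cover every item (A ∪ B ∪ C ∪ D = {1, 2, 3, 4, 5, 6, 7, 8, 9, 10, 11}); total cost 13 + 10 + 2 + 5 = 30.
No covering selection has total cost below 30.

30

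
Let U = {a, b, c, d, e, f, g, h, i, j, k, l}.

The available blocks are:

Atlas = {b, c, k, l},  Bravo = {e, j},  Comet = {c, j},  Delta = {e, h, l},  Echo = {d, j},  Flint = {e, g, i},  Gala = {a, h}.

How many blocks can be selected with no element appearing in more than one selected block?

Atlas, Echo, Flint, Gala are pairwise disjoint (Atlas={b,c,k,l}; Echo={d,j}; Flint={e,g,i}; Gala={a,h}).
Every remaining block overlaps one of these, and no 5 of the listed blocks are pairwise disjoint, so 4 is the maximum.

4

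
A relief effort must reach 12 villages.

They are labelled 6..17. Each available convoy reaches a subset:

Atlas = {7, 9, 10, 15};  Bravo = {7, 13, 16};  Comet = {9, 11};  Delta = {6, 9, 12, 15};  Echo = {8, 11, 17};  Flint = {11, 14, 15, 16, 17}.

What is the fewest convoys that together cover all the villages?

Take {Atlas, Bravo, Delta, Echo, Flint}. Their union is {6, 7, 8, 9, 10, 11, 12, 13, 14, 15, 16, 17}, which is all 12 villages.
No 4 of the 6 convoys cover everything (all 15 combinations miss at least one village), so 5 is optimal.

5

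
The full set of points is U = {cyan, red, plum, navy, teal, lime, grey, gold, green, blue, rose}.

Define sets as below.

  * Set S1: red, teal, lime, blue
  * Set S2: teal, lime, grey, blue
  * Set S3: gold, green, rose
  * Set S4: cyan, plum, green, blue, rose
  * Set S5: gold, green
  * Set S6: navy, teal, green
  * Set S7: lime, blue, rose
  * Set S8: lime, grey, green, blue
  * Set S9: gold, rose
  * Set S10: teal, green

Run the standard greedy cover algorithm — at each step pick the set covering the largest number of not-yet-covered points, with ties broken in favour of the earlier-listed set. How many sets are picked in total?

Greedy: pick S4 (covers 5 new) → pick S1 (covers 3 new) → pick S2 (covers 1 new) → pick S3 (covers 1 new) → pick S6 (covers 1 new). Total picks: 5.

5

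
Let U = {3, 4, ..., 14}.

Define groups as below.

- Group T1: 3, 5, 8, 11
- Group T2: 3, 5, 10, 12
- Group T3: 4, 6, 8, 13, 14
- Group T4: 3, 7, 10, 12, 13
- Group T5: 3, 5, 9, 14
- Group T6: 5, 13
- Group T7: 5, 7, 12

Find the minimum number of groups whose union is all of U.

Take {T1, T3, T4, T5}. Their union is {3, 4, 5, 6, 7, 8, 9, 10, 11, 12, 13, 14}, which is all 12 elements.
No 3 of the 7 groups cover everything (all 35 combinations miss at least one element), so 4 is optimal.

4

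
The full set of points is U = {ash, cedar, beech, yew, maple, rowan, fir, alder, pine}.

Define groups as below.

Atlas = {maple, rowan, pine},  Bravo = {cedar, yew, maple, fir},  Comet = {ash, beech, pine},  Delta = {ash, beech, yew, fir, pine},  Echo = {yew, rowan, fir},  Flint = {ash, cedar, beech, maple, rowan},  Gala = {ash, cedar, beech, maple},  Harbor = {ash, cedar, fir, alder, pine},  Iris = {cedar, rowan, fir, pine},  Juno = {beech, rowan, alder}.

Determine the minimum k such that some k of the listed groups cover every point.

3

Delta, Gala, and Juno cover everything between them: the union {ash, cedar, beech, yew, maple, rowan, fir, alder, pine} is all of U.
No 2 of the 10 groups cover everything (all 45 combinations miss at least one point), so 3 is optimal.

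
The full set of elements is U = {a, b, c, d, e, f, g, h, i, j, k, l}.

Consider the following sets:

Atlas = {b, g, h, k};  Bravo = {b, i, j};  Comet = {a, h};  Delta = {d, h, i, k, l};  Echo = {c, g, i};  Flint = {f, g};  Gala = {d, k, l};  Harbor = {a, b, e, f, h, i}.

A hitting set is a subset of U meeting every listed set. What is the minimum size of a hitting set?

The 4 elements {a, d, g, j} hit every set.
The sets Bravo, Comet, Flint, Gala are pairwise disjoint, so any hitting set needs a separate element for each — at least 4. Hence 4 is optimal.

4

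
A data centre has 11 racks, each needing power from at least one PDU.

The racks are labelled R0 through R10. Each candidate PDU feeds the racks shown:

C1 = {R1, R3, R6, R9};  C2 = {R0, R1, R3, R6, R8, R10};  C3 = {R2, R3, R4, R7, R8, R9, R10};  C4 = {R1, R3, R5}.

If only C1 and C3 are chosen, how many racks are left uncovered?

Union of C1, C3 = {R1, R2, R3, R4, R6, R7, R8, R9, R10}.
Not covered: R0, R5 — 2 racks.

2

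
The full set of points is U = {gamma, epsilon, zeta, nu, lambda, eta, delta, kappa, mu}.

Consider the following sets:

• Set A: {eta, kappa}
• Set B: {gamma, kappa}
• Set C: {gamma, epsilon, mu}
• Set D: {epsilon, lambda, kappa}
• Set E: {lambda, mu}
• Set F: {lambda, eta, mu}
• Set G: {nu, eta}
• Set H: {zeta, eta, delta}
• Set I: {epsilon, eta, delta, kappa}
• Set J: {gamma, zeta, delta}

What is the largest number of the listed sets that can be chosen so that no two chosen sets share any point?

D, G, J are pairwise disjoint (D={epsilon,lambda,kappa}; G={nu,eta}; J={gamma,zeta,delta}).
Every remaining set overlaps one of these, and no 4 of the listed sets are pairwise disjoint, so 3 is the maximum.

3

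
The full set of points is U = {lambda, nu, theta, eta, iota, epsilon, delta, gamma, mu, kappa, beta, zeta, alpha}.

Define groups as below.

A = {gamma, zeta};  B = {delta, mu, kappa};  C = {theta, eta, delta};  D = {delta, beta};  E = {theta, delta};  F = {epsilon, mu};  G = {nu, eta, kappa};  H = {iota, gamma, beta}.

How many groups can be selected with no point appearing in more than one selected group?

4

A, E, F, G are pairwise disjoint (A={gamma,zeta}; E={theta,delta}; F={epsilon,mu}; G={nu,eta,kappa}).
Every remaining group overlaps one of these, and no 5 of the listed groups are pairwise disjoint, so 4 is the maximum.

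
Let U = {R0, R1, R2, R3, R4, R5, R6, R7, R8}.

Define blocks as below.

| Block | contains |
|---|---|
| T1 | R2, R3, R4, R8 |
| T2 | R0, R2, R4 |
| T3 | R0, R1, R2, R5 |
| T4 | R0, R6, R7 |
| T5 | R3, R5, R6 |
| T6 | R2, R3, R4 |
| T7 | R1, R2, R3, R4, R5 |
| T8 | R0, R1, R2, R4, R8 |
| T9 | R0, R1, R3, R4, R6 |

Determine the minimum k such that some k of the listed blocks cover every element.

Take {T4, T5, T8}. Their union is {R0, R1, R2, R3, R4, R5, R6, R7, R8}, which is all 9 elements.
Only T4 contains R7, so T4 is forced; the remaining 6 elements need at least 2 more blocks (each remaining block adds at most 5) — so at least 3 blocks are needed, and 3 is optimal.

3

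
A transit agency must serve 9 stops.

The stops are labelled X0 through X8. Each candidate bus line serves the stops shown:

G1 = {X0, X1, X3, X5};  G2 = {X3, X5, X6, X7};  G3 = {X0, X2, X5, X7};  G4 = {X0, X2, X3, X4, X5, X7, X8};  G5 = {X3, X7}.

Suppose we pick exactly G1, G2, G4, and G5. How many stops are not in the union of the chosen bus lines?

0

Union of G1, G2, G4, G5 = {X0, X1, X2, X3, X4, X5, X6, X7, X8} — that's every stop, so 0 are uncovered.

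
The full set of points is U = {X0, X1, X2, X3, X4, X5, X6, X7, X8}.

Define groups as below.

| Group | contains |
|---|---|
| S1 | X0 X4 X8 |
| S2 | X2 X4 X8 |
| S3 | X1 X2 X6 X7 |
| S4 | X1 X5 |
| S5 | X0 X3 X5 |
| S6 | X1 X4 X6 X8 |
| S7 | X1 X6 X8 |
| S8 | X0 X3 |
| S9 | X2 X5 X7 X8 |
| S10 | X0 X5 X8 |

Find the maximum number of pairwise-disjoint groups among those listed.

S2, S4, S8 are pairwise disjoint (S2={X2,X4,X8}; S4={X1,X5}; S8={X0,X3}).
Every remaining group overlaps one of these, and no 4 of the listed groups are pairwise disjoint, so 3 is the maximum.

3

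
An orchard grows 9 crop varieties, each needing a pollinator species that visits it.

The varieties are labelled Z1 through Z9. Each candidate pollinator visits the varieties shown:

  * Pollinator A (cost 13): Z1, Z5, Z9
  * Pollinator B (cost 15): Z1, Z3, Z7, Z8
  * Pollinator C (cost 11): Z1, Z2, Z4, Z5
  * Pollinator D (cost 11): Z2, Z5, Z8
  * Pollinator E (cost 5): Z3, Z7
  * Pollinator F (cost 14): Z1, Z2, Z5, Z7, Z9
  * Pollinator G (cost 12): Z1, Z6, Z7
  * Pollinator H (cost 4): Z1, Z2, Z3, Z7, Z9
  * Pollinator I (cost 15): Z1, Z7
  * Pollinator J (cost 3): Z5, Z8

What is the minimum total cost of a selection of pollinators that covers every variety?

C, G, H, J together cover every variety (C ∪ G ∪ H ∪ J = {Z1, Z2, Z3, Z4, Z5, Z6, Z7, Z8, Z9}); total cost 11 + 12 + 4 + 3 = 30.
No covering selection has total cost below 30.

30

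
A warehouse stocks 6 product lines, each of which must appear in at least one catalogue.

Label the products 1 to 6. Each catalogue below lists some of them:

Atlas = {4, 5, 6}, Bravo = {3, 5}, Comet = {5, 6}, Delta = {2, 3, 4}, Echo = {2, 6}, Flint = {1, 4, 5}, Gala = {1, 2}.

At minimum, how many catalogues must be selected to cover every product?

Atlas and Delta and Gala together: Atlas ∪ Delta ∪ Gala = {1, 2, 3, 4, 5, 6} — every product is covered.
No 2 of the 7 catalogues cover everything (all 21 combinations miss at least one product), so 3 is optimal.

3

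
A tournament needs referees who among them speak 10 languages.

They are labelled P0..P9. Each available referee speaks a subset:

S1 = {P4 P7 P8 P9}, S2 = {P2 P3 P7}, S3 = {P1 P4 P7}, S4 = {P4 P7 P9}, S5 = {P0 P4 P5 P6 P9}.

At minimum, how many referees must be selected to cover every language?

4

S1 and S2 and S3 and S5 together: S1 ∪ S2 ∪ S3 ∪ S5 = {P0, P1, P2, P3, P4, P5, P6, P7, P8, P9} — every language is covered.
No 3 of the 5 referees cover everything (all 10 combinations miss at least one language), so 4 is optimal.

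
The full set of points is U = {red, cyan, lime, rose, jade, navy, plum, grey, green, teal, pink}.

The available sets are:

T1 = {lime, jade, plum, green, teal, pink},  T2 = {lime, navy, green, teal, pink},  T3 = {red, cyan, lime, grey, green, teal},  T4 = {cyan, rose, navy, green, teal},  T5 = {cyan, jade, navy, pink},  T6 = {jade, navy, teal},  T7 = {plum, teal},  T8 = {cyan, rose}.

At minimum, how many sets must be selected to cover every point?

3

T1 and T3 and T4 together: T1 ∪ T3 ∪ T4 = {red, cyan, lime, rose, jade, navy, plum, grey, green, teal, pink} — every point is covered.
Only T3 contains red, so T3 is forced; the remaining 5 points need at least 2 more sets (each remaining set adds at most 3) — so at least 3 sets are needed, and 3 is optimal.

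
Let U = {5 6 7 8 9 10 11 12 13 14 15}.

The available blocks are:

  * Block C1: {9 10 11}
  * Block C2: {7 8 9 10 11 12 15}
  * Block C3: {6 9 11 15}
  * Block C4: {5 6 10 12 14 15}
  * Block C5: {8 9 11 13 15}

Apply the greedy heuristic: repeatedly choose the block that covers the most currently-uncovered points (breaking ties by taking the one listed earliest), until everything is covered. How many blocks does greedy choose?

3

Greedy: pick C2 (covers 7 new) → pick C4 (covers 3 new) → pick C5 (covers 1 new). Total picks: 3.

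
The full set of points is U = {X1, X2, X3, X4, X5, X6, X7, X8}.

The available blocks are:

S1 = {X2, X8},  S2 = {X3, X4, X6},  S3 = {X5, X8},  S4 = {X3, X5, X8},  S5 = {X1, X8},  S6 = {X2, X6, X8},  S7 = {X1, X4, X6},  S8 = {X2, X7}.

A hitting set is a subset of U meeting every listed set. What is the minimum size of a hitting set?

3

The 3 points {X2, X4, X8} hit every block.
The blocks S4, S7, S8 are pairwise disjoint, so any hitting set needs a separate point for each — at least 3. Hence 3 is optimal.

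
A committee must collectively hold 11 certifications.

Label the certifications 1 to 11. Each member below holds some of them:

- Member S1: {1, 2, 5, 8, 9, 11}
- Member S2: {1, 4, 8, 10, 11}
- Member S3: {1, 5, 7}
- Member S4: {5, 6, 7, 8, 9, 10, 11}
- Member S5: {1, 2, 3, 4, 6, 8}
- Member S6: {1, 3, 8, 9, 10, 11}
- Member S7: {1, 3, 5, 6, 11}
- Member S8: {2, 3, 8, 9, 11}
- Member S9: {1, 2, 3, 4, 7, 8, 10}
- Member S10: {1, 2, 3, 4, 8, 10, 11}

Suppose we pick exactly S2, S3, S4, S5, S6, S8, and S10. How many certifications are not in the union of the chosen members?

0

Union of S2, S3, S4, S5, S6, S8, S10 = {1, 2, 3, 4, 5, 6, 7, 8, 9, 10, 11} — that's every certification, so 0 are uncovered.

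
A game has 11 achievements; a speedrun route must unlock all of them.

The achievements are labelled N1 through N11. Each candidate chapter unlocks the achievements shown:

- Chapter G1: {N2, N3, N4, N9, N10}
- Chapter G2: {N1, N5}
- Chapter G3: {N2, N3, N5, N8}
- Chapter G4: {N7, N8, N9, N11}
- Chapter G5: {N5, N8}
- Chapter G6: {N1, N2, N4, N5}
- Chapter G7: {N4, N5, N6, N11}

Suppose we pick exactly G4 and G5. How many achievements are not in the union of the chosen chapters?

Union of G4, G5 = {N5, N7, N8, N9, N11}.
Not covered: N1, N2, N3, N4, N6, N10 — 6 achievements.

6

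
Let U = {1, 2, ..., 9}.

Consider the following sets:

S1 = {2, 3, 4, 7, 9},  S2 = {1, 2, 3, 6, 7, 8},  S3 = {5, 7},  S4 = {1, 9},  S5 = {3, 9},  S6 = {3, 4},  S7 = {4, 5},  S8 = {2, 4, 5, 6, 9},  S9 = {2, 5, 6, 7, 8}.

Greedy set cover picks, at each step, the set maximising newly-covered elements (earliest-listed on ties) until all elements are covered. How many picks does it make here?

Greedy: pick S2 (covers 6 new) → pick S8 (covers 3 new). Total picks: 2.

2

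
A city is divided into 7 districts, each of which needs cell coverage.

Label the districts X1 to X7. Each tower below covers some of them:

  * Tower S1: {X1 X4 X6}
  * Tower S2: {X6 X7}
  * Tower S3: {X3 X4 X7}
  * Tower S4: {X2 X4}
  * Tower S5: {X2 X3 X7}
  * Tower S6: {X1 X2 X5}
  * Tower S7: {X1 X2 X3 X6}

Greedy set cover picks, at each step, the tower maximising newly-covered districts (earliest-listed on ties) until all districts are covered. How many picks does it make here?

3

Greedy: pick S7 (covers 4 new) → pick S3 (covers 2 new) → pick S6 (covers 1 new). Total picks: 3.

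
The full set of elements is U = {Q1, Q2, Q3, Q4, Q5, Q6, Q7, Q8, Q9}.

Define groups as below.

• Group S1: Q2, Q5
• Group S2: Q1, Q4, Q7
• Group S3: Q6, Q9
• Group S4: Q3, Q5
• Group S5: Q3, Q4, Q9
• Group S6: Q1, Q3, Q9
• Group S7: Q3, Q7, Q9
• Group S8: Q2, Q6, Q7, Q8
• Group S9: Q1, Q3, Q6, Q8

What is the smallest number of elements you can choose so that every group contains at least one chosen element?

H = {Q3, Q5, Q6, Q7} meets every group (each contains at least one member of H), and |H| = 4.
No choice of 3 elements meets every group, so 4 is the minimum.

4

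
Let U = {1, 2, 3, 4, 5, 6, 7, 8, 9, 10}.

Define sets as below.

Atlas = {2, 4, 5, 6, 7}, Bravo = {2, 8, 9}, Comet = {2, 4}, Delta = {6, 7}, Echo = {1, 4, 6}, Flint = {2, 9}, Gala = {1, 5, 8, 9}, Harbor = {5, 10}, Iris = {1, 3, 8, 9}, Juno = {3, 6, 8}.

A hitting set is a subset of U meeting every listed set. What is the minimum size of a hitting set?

Take H = {4, 6, 9, 10}. Each listed set contains at least one of these, so H is a hitting set of size 4.
The sets Comet, Delta, Harbor, Iris are pairwise disjoint, so any hitting set needs a separate item for each — at least 4. Hence 4 is optimal.

4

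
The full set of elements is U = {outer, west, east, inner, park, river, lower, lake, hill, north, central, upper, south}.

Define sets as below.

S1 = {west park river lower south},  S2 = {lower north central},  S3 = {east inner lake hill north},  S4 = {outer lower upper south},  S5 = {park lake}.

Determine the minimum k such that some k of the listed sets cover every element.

4

S1, S2, S3, and S4 cover everything between them: the union {outer, west, east, inner, park, river, lower, lake, hill, north, central, upper, south} is all of U.
Only S2 contains central, so S2 is forced; the remaining 10 elements need at least 3 more sets (each remaining set adds at most 4) — so at least 4 sets are needed, and 4 is optimal.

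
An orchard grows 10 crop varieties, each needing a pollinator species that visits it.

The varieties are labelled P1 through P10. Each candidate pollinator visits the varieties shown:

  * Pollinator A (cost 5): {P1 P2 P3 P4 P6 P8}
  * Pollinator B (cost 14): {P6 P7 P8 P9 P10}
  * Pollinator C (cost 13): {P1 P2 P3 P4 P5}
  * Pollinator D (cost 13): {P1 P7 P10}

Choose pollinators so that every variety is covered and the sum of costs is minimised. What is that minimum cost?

B, C together cover every variety (B ∪ C = {P1, P2, P3, P4, P5, P6, P7, P8, P9, P10}); total cost 14 + 13 = 27.
The greedy pick A, B, C costs 32; no covering selection beats 27.

27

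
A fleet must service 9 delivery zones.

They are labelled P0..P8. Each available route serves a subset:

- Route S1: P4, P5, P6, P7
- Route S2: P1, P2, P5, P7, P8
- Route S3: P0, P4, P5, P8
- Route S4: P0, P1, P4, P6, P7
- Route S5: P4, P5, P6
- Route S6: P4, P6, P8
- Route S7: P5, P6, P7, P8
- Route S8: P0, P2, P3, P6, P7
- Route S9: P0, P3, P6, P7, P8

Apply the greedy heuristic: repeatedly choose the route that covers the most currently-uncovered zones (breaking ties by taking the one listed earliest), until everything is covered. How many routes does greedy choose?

3

Greedy: pick S2 (covers 5 new) → pick S4 (covers 3 new) → pick S8 (covers 1 new). Total picks: 3.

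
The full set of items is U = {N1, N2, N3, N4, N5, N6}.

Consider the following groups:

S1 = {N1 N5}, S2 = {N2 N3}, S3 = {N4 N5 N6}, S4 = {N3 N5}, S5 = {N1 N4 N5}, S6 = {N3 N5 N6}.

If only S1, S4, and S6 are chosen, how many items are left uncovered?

2

Union of S1, S4, S6 = {N1, N3, N5, N6}.
Not covered: N2, N4 — 2 items.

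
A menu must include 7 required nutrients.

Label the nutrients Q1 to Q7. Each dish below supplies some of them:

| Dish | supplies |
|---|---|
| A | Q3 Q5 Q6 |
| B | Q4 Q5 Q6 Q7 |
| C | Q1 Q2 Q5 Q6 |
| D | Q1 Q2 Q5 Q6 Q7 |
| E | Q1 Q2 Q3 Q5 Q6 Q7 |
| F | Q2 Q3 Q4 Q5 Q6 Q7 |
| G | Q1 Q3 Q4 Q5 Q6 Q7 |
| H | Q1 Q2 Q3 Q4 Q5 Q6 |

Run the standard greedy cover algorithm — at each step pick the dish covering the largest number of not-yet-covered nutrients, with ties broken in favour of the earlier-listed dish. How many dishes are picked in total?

2

Greedy: pick E (covers 6 new) → pick B (covers 1 new). Total picks: 2.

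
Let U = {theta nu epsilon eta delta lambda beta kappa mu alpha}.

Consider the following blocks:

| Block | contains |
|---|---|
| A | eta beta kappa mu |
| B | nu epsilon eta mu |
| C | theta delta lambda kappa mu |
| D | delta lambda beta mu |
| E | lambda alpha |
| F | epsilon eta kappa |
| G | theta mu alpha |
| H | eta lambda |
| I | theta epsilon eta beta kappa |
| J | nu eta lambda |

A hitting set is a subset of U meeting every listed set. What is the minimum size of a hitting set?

3

T = {eta, delta, alpha} meets every block (each contains at least one member of T), and |T| = 3.
No choice of 2 points meets every block, so 3 is the minimum.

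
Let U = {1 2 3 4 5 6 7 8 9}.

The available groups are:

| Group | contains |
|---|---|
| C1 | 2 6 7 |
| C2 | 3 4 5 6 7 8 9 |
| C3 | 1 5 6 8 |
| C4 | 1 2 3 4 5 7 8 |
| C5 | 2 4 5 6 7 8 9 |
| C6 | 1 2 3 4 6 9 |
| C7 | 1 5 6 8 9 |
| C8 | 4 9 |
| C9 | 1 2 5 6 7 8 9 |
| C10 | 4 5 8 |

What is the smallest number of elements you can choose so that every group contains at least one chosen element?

H = {4, 6} meets every group (each contains at least one member of H), and |H| = 2.
The groups C1, C8 are pairwise disjoint, so any hitting set needs a separate element for each — at least 2. Hence 2 is optimal.

2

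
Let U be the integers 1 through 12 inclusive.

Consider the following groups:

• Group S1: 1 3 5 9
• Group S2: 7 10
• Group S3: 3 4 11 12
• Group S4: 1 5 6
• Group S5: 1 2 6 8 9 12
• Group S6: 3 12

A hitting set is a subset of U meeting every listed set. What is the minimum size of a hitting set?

3

H = {3, 6, 7} meets every group (each contains at least one member of H), and |H| = 3.
The groups S2, S4, S6 are pairwise disjoint, so any hitting set needs a separate element for each — at least 3. Hence 3 is optimal.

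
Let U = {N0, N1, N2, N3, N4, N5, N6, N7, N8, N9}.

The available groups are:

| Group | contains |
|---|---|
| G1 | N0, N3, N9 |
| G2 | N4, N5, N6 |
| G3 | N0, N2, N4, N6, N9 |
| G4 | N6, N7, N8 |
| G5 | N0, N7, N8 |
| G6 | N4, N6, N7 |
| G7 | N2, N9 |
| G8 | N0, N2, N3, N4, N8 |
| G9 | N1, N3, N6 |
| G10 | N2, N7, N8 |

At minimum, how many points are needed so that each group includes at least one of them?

The 3 points {N0, N2, N6} hit every group.
The groups G1, G2, G10 are pairwise disjoint, so any hitting set needs a separate point for each — at least 3. Hence 3 is optimal.

3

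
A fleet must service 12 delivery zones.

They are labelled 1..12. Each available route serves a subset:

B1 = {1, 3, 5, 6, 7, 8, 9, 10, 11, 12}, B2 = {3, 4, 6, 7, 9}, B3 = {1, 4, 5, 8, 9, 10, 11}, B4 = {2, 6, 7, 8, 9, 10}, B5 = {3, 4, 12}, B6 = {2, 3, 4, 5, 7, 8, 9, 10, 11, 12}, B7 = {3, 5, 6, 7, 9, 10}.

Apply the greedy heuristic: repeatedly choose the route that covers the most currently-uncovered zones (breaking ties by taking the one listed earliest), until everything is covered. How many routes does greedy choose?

Greedy: pick B1 (covers 10 new) → pick B6 (covers 2 new). Total picks: 2.

2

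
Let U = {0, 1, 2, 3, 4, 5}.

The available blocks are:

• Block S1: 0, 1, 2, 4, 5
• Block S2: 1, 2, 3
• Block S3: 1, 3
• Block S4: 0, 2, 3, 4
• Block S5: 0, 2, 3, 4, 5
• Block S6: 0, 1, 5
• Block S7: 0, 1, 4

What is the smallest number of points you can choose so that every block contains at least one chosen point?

H = {0, 3} meets every block (each contains at least one member of H), and |H| = 2.
No single point lies in every block, so at least 2 are needed and 2 is optimal.

2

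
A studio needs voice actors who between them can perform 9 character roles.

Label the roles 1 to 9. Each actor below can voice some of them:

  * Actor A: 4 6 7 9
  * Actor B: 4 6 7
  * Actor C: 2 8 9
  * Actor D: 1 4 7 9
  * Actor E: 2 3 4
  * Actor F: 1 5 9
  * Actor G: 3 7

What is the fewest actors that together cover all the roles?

Take {B, C, E, F}. Their union is {1, 2, 3, 4, 5, 6, 7, 8, 9}, which is all 9 roles.
No 3 of the 7 actors cover everything (all 35 combinations miss at least one role), so 4 is optimal.

4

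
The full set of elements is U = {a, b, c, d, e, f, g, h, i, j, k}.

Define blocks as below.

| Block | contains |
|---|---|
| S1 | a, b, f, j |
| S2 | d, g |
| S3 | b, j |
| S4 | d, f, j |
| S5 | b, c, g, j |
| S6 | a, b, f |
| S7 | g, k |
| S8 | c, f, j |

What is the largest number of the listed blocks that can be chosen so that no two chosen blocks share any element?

S6, S7 are pairwise disjoint (S6={a,b,f}; S7={g,k}).
Every remaining block overlaps one of these, and no 3 of the listed blocks are pairwise disjoint, so 2 is the maximum.

2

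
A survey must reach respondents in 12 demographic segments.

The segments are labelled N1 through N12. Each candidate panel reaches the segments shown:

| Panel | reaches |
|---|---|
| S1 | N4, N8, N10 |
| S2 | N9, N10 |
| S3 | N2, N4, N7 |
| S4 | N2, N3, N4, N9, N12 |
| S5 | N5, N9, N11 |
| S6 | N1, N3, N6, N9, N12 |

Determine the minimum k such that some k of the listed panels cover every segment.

Take {S1, S3, S5, S6}. Their union is {N1, N2, N3, N4, N5, N6, N7, N8, N9, N10, N11, N12}, which is all 12 segments.
Only S6 contains N1, so S6 is forced; the remaining 7 segments need at least 3 more panels (each remaining panel adds at most 3) — so at least 4 panels are needed, and 4 is optimal.

4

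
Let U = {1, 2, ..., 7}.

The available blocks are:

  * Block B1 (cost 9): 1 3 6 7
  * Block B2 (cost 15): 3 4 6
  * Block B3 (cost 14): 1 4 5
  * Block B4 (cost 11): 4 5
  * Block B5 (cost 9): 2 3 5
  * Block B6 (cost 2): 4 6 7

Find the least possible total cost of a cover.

20

B1, B5, B6 together cover every item (B1 ∪ B5 ∪ B6 = {1, 2, 3, 4, 5, 6, 7}); total cost 9 + 9 + 2 = 20.
No covering selection has total cost below 20.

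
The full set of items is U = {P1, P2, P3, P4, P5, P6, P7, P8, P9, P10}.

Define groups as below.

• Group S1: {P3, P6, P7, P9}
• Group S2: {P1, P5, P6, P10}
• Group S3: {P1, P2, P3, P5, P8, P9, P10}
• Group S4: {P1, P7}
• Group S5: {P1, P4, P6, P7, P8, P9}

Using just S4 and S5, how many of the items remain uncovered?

Union of S4, S5 = {P1, P4, P6, P7, P8, P9}.
Not covered: P2, P3, P5, P10 — 4 items.

4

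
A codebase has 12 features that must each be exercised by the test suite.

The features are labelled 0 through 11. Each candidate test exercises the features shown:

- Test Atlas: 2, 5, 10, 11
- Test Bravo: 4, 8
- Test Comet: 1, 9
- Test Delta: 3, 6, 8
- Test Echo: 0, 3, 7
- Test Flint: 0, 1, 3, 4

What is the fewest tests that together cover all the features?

Atlas and Comet and Delta and Echo and Flint together: Atlas ∪ Comet ∪ Delta ∪ Echo ∪ Flint = {0, 1, 2, 3, 4, 5, 6, 7, 8, 9, 10, 11} — every feature is covered.
No 4 of the 6 tests cover everything (all 15 combinations miss at least one feature), so 5 is optimal.

5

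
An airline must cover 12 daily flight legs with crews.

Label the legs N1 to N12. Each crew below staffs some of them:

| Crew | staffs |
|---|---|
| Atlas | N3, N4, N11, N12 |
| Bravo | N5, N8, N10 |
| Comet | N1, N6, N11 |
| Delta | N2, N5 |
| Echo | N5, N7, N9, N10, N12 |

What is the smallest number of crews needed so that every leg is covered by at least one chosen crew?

Atlas and Bravo and Comet and Delta and Echo together: Atlas ∪ Bravo ∪ Comet ∪ Delta ∪ Echo = {N1, N2, N3, N4, N5, N6, N7, N8, N9, N10, N11, N12} — every leg is covered.
No 4 of the 5 crews cover everything (all 5 combinations miss at least one leg), so 5 is optimal.

5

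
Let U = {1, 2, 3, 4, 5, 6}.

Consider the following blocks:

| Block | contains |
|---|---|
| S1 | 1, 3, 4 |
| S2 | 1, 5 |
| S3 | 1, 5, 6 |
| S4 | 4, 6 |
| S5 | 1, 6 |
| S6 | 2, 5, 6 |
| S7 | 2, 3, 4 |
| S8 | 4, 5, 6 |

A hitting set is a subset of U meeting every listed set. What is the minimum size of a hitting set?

H = {3, 5, 6} meets every block (each contains at least one member of H), and |H| = 3.
No choice of 2 items meets every block, so 3 is the minimum.

3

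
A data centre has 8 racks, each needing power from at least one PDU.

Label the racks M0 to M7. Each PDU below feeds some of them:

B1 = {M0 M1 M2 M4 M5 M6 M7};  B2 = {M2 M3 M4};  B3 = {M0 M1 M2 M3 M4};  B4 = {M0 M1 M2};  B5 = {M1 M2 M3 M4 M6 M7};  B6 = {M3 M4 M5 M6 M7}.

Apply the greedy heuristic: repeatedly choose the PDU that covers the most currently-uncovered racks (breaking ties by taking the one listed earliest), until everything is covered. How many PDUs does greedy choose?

Greedy: pick B1 (covers 7 new) → pick B2 (covers 1 new). Total picks: 2.

2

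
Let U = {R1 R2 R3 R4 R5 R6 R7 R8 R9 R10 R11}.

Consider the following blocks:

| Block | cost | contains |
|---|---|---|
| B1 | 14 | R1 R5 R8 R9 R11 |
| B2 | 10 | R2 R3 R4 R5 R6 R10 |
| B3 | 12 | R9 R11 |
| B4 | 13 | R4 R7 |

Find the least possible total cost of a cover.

37

B1, B2, B4 together cover every element (B1 ∪ B2 ∪ B4 = {R1, R2, R3, R4, R5, R6, R7, R8, R9, R10, R11}); total cost 14 + 10 + 13 = 37.
No covering selection has total cost below 37.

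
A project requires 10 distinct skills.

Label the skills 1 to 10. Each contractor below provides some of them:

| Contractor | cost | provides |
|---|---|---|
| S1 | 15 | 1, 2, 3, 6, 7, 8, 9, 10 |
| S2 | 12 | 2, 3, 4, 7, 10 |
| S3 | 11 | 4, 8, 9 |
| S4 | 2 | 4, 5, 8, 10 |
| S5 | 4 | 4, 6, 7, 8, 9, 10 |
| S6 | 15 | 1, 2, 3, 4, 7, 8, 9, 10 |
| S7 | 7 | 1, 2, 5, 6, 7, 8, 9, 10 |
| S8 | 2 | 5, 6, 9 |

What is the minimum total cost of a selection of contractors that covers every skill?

S6, S8 together cover every skill (S6 ∪ S8 = {1, 2, 3, 4, 5, 6, 7, 8, 9, 10}); total cost 15 + 2 = 17.
The greedy pick S4, S8, S7, S2 costs 23; no covering selection beats 17.

17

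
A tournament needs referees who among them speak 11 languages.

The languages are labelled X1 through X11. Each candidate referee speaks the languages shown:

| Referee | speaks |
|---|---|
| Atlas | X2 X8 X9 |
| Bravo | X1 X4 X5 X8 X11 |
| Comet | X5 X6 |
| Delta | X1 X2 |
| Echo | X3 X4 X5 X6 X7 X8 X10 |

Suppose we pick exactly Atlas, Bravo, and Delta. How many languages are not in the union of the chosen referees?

Union of Atlas, Bravo, Delta = {X1, X2, X4, X5, X8, X9, X11}.
Not covered: X3, X6, X7, X10 — 4 languages.

4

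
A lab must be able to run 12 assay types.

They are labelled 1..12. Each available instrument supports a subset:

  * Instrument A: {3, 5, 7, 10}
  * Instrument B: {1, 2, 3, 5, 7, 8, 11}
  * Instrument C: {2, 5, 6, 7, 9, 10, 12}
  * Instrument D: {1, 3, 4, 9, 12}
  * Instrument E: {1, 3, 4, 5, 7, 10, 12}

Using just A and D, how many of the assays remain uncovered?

4

Union of A, D = {1, 3, 4, 5, 7, 9, 10, 12}.
Not covered: 2, 6, 8, 11 — 4 assays.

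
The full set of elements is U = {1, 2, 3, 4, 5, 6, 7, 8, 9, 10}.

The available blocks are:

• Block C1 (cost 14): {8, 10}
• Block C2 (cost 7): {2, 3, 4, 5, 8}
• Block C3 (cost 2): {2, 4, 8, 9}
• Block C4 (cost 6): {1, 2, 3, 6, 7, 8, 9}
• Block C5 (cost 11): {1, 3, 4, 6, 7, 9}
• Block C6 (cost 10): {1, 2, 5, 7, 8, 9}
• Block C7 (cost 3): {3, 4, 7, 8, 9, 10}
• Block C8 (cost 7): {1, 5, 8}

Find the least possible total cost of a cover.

C4, C7, C8 together cover every element (C4 ∪ C7 ∪ C8 = {1, 2, 3, 4, 5, 6, 7, 8, 9, 10}); total cost 6 + 3 + 7 = 16.
The greedy pick C3, C7, C4, C2 costs 18; no covering selection beats 16.

16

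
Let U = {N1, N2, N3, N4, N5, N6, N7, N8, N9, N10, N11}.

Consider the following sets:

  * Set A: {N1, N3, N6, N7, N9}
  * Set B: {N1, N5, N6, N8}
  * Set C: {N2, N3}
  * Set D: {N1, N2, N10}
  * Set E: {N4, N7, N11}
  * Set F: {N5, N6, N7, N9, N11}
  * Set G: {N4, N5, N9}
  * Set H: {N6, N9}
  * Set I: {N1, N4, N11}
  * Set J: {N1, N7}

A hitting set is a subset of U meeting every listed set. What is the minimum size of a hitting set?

T = {N1, N2, N4, N6} meets every set (each contains at least one member of T), and |T| = 4.
No choice of 3 elements meets every set, so 4 is the minimum.

4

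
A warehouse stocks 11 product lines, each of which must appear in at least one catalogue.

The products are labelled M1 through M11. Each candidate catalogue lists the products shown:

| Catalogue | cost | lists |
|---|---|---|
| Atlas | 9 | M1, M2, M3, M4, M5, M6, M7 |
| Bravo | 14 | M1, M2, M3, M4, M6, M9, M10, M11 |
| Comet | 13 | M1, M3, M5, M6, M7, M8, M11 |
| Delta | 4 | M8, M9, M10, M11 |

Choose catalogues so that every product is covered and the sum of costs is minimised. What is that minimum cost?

13

Atlas, Delta together cover every product (Atlas ∪ Delta = {M1, M2, M3, M4, M5, M6, M7, M8, M9, M10, M11}); total cost 9 + 4 = 13.
No covering selection has total cost below 13.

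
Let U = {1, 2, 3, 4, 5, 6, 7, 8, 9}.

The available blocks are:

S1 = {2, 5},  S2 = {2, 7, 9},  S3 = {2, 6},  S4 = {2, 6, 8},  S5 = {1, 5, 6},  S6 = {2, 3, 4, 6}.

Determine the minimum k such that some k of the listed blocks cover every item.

4

S2, S4, S5, and S6 cover everything between them: the union {1, 2, 3, 4, 5, 6, 7, 8, 9} is all of U.
Only S6 contains 3, so S6 is forced; the remaining 5 items need at least 3 more blocks (each remaining block adds at most 2) — so at least 4 blocks are needed, and 4 is optimal.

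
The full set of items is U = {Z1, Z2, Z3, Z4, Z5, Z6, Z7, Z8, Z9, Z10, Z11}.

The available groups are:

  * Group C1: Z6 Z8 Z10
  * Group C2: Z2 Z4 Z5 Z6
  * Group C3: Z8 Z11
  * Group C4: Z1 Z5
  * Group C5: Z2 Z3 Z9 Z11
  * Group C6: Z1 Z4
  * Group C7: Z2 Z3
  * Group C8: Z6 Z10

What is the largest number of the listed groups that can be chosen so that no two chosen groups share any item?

4

C3, C6, C7, C8 are pairwise disjoint (C3={Z8,Z11}; C6={Z1,Z4}; C7={Z2,Z3}; C8={Z6,Z10}).
Every remaining group overlaps one of these, and no 5 of the listed groups are pairwise disjoint, so 4 is the maximum.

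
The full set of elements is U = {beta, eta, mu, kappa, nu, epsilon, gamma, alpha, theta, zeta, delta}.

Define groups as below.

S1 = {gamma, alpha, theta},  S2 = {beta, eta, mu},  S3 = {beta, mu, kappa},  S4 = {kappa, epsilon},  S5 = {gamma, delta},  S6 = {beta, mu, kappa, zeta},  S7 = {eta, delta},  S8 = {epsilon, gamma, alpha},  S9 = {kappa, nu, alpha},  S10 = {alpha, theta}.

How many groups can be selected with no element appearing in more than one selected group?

S2, S4, S5, S10 are pairwise disjoint (S2={beta,eta,mu}; S4={kappa,epsilon}; S5={gamma,delta}; S10={alpha,theta}).
Every remaining group overlaps one of these, and no 5 of the listed groups are pairwise disjoint, so 4 is the maximum.

4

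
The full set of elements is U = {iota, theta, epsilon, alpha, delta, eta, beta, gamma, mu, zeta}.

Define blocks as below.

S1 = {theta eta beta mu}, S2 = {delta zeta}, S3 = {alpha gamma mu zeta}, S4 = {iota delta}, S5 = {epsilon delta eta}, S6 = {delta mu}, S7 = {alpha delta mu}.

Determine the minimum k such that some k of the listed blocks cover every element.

S1, S3, S4, and S5 cover everything between them: the union {iota, theta, epsilon, alpha, delta, eta, beta, gamma, mu, zeta} is all of U.
No 3 of the 7 blocks cover everything (all 35 combinations miss at least one element), so 4 is optimal.

4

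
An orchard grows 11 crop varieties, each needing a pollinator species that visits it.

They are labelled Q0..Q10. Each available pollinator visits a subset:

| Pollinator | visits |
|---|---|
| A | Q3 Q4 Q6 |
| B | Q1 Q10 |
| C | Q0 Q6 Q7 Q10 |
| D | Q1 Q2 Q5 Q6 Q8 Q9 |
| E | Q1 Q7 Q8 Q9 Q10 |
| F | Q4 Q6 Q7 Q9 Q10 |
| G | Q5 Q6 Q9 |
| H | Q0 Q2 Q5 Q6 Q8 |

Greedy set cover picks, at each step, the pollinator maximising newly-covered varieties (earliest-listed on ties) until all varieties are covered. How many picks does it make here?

Greedy: pick D (covers 6 new) → pick C (covers 3 new) → pick A (covers 2 new). Total picks: 3.

3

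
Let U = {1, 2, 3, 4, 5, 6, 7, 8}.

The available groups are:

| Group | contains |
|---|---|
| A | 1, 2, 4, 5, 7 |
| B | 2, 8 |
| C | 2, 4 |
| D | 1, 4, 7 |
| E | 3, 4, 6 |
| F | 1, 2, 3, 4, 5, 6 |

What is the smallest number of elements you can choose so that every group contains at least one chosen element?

2

H = {4, 8} meets every group (each contains at least one member of H), and |H| = 2.
The groups B, E are pairwise disjoint, so any hitting set needs a separate element for each — at least 2. Hence 2 is optimal.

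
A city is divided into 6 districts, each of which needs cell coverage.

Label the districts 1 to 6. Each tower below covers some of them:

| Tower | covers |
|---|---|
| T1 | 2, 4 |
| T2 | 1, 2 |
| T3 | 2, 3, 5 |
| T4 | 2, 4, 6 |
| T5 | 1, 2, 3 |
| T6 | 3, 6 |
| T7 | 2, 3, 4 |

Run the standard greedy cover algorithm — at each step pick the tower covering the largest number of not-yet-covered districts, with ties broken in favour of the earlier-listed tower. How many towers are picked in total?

3

Greedy: pick T3 (covers 3 new) → pick T4 (covers 2 new) → pick T2 (covers 1 new). Total picks: 3.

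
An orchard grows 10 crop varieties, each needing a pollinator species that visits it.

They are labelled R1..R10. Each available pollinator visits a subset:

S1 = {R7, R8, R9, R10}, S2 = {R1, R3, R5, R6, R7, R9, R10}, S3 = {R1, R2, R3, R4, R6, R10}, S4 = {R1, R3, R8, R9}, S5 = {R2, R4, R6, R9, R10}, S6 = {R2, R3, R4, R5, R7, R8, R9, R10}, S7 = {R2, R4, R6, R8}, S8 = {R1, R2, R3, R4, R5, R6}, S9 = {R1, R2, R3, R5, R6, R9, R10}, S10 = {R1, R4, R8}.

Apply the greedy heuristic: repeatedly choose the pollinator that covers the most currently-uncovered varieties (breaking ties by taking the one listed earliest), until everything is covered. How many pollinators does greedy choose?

2

Greedy: pick S6 (covers 8 new) → pick S2 (covers 2 new). Total picks: 2.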